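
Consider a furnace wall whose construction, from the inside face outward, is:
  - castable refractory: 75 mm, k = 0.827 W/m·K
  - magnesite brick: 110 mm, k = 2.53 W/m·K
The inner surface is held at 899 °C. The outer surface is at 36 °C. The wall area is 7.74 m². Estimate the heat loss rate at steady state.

Q ≈ 49800 W

Model the wall as resistances in series:
R_castable refractory = L/(kA) = 0.075/(0.827×7.74) = 0.01172 K/W
R_magnesite brick = L/(kA) = 0.11/(2.53×7.74) = 0.005617 K/W
R_total = 0.01733 K/W
Q = ΔT / R_total = 863 / 0.01733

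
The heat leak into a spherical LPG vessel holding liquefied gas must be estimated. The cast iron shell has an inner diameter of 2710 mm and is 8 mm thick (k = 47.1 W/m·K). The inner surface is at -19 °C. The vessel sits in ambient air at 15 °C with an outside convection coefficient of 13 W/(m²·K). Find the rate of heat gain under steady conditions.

Each spherical layer contributes R = (1/r_i − 1/r_o)/(4πk):
R_cast iron shell = (1/1.355 − 1/1.363)/(4π×47.1) = 7.319×10^-6 K/W
R_outer film = 1/(h·4πr_o²) = 1/(13×4π×1.363²) = 0.003295 K/W
R_total = 0.003302 K/W
Q = ΔT/R_total = 34/0.003302

Q ≈ 10300 W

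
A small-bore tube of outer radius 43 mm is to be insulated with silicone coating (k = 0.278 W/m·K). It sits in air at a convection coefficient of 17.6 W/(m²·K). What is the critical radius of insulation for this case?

r_cr ≈ 15.8 mm

For a cylinder r_cr = k/h = 0.278/17.6
r_cr = 15.8 mm; since the bare radius (43 mm) is above r_cr, any added insulation will reduce heat loss.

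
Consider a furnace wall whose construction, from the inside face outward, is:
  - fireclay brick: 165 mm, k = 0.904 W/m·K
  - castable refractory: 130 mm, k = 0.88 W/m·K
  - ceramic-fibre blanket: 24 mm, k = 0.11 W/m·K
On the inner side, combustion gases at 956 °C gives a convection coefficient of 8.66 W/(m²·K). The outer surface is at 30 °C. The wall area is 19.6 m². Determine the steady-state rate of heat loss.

Model the wall as resistances in series:
R_inner film = 1/(h_i·A) = 1/(8.66×19.6) = 0.005892 K/W
R_fireclay brick = L/(kA) = 0.165/(0.904×19.6) = 0.009312 K/W
R_castable refractory = L/(kA) = 0.13/(0.88×19.6) = 0.007537 K/W
R_ceramic-fibre blanket = L/(kA) = 0.024/(0.11×19.6) = 0.01113 K/W
R_total = 0.03387 K/W
Q = ΔT / R_total = 926 / 0.03387

Q ≈ 27300 W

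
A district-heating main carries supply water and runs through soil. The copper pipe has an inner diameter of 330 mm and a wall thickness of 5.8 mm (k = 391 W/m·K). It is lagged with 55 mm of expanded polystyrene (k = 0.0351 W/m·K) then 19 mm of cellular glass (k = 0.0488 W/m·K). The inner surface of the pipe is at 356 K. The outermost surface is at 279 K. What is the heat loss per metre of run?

Treating each annulus and film as a series resistance:
R_copper pipe wall = ln(170.8/165)/(2π×391×1) = 1.406×10^-5 K/W
R_expanded polystyrene = ln(225.8/170.8)/(2π×0.0351×1) = 1.266 K/W
R_cellular glass = ln(244.8/225.8)/(2π×0.0488×1) = 0.2635 K/W
R_total = 1.529 K/W
Q = ΔT/R_total = 77/1.529

q′ ≈ 50.4 W/m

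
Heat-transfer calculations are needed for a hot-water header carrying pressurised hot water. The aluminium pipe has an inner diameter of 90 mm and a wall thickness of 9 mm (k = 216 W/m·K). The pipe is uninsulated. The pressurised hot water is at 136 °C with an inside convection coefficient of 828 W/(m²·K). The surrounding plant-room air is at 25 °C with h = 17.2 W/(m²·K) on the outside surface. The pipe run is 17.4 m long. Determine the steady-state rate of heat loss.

Cylindrical conduction, so R = ln(r₂/r₁)/(2πkL) per layer, in series:
R_inner film = 1/(h_i·2πr₁L) = 1/(828×2π×0.045×17.4) = 2.455×10^-4 K/W
R_aluminium pipe wall = ln(54/45)/(2π×216×17.4) = 7.721×10^-6 K/W
R_outer film = 1/(h_o·2πr_oL) = 1/(17.2×2π×0.054×17.4) = 0.009848 K/W
R_total = 0.0101 K/W
Q = ΔT/R_total = 111/0.0101

Q ≈ 11000 W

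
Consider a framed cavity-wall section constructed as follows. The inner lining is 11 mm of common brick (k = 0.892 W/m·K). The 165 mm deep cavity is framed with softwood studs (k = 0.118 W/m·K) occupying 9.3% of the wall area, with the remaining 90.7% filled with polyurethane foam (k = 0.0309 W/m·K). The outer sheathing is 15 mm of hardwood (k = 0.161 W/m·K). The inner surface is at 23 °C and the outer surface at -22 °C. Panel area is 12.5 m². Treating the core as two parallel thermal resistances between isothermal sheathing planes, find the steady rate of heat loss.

Q ≈ 130 W

Sheathing layers in series; stud and cavity paths in parallel between them.
R_inner = 0.011/(0.892×12.5) = 9.865×10^-4 K/W
R_stud  = 0.165/(0.118×0.093×12.5) = 1.203 K/W
R_cav   = 0.165/(0.0309×0.907×12.5) = 0.471 K/W
1/R_core = 1/R_stud + 1/R_cav → R_core = 0.3385 K/W
R_outer = 0.015/(0.161×12.5) = 0.007453 K/W
R_total = 0.3469 K/W
Q = ΔT/R_total = 45/0.3469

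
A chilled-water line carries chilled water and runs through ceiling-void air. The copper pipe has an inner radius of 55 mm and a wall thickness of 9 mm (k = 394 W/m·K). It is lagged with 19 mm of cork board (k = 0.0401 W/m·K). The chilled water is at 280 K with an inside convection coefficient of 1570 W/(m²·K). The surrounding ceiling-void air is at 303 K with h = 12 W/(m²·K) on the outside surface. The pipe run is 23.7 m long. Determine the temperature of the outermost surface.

Treating each annulus and film as a series resistance:
R_inner film = 1/(h_i·2πr₁L) = 1/(1570×2π×0.055×23.7) = 7.777×10^-5 K/W
R_copper pipe wall = ln(64/55)/(2π×394×23.7) = 2.583×10^-6 K/W
R_cork board = ln(83/64)/(2π×0.0401×23.7) = 0.04353 K/W
R_outer film = 1/(h_o·2πr_oL) = 1/(12×2π×0.083×23.7) = 0.006742 K/W
R_total = 0.05036 K/W
Q = ΔT/R_total = 23/0.05036
Q = 457 W
T_interface = T_inner + Q·ΣR(inner→interface) = 280 + 457×0.04361

T ≈ 300 K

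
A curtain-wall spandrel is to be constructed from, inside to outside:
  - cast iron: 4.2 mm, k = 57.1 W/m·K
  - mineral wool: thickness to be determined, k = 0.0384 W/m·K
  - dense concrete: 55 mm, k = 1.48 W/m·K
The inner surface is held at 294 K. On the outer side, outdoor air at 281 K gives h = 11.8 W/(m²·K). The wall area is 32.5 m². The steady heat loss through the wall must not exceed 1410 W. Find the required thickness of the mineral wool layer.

L ≈ 6.82 mm

Series thermal resistances:
R_cast iron = L/(kA) = 0.0042/(57.1×32.5) = 2.263×10^-6 K/W
R_dense concrete = L/(kA) = 0.055/(1.48×32.5) = 0.001143 K/W
R_outer film = 1/(h_o·A) = 1/(11.8×32.5) = 0.002608 K/W
Sum of the known resistances R_other = 0.003753 K/W
Required total resistance R_tot = ΔT/Q_allow = 13/1410 = 0.00922 K/W
R_mineral wool = R_tot − R_other = 0.005467 K/W
L = R·k·A = 0.005467×0.0384×32.5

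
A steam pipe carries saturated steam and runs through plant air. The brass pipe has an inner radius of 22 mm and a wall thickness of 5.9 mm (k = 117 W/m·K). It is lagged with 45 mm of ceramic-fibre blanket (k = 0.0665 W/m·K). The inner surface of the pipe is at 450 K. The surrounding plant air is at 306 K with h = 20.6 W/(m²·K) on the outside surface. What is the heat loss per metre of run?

q′ ≈ 59.9 W/m

Cylindrical conduction, so R = ln(r₂/r₁)/(2πkL) per layer, in series:
R_brass pipe wall = ln(27.9/22)/(2π×117×1) = 3.232×10^-4 K/W
R_ceramic-fibre blanket = ln(72.9/27.9)/(2π×0.0665×1) = 2.299 K/W
R_outer film = 1/(h_o·2πr_oL) = 1/(20.6×2π×0.0729×1) = 0.106 K/W
R_total = 2.405 K/W
Q = ΔT/R_total = 144/2.405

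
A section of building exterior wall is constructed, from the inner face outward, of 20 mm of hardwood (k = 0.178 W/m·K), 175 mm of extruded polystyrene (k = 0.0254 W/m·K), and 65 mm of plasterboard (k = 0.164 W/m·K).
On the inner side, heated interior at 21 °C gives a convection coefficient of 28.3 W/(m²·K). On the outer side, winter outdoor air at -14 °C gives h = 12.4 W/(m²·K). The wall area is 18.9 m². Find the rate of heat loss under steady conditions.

Model the wall as resistances in series:
R_inner film = 1/(h_i·A) = 1/(28.3×18.9) = 0.00187 K/W
R_hardwood = L/(kA) = 0.02/(0.178×18.9) = 0.005945 K/W
R_extruded polystyrene = L/(kA) = 0.175/(0.0254×18.9) = 0.3645 K/W
R_plasterboard = L/(kA) = 0.065/(0.164×18.9) = 0.02097 K/W
R_outer film = 1/(h_o·A) = 1/(12.4×18.9) = 0.004267 K/W
R_total = 0.3976 K/W
Q = ΔT / R_total = 35 / 0.3976

Q ≈ 88 W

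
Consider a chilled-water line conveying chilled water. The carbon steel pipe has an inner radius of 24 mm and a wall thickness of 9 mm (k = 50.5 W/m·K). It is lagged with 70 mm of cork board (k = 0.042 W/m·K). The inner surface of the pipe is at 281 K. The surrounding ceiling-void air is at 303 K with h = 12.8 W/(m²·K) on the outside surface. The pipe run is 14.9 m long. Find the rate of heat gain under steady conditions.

Q ≈ 73.9 W

Treating each annulus and film as a series resistance:
R_carbon steel pipe wall = ln(33/24)/(2π×50.5×14.9) = 6.736×10^-5 K/W
R_cork board = ln(103/33)/(2π×0.042×14.9) = 0.2895 K/W
R_outer film = 1/(h_o·2πr_oL) = 1/(12.8×2π×0.103×14.9) = 0.008102 K/W
R_total = 0.2976 K/W
Q = ΔT/R_total = 22/0.2976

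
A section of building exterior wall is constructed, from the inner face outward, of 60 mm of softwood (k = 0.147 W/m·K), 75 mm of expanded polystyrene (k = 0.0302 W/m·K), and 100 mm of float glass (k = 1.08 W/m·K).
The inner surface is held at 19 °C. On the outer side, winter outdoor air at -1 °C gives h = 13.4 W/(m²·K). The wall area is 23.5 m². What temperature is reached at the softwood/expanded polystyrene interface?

T ≈ 16.3 °C

Thermal resistances in series:
R_softwood = L/(kA) = 0.06/(0.147×23.5) = 0.01737 K/W
R_expanded polystyrene = L/(kA) = 0.075/(0.0302×23.5) = 0.1057 K/W
R_float glass = L/(kA) = 0.1/(1.08×23.5) = 0.00394 K/W
R_outer film = 1/(h_o·A) = 1/(13.4×23.5) = 0.003176 K/W
R_total = 0.1302 K/W;  Q = ΔT/R_total = 20/0.1302 = 153.7 W
T_interface = T_inner − Q·ΣR(inner→interface) = 19 − 154×0.01737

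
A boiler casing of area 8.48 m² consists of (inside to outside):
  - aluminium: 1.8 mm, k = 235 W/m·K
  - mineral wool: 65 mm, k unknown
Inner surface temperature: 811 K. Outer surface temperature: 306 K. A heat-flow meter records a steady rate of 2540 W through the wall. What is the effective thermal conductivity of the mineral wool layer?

Thermal resistances in series:
R_aluminium = L/(kA) = 0.0018/(235×8.48) = 9.033×10^-7 K/W
Sum of known resistances R_other = 9.033×10^-7 K/W
Total R = ΔT/Q = 505/2540 = 0.1988 K/W
R_mineral wool = R_total − R_other = 0.1988 K/W
k = L/(R·A) = 0.065/(0.1988×8.48)

k ≈ 0.0386 W/(m·K)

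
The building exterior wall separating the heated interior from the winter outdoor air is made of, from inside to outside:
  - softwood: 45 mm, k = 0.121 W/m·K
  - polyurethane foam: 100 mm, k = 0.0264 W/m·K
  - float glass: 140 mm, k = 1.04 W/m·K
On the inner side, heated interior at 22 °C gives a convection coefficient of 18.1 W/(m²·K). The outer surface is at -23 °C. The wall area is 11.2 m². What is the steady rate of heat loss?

Q ≈ 116 W

Treating each layer as a thermal resistance in series:
R_inner film = 1/(h_i·A) = 1/(18.1×11.2) = 0.004933 K/W
R_softwood = L/(kA) = 0.045/(0.121×11.2) = 0.03321 K/W
R_polyurethane foam = L/(kA) = 0.1/(0.0264×11.2) = 0.3382 K/W
R_float glass = L/(kA) = 0.14/(1.04×11.2) = 0.01202 K/W
R_total = 0.3884 K/W
Q = ΔT / R_total = 45 / 0.3884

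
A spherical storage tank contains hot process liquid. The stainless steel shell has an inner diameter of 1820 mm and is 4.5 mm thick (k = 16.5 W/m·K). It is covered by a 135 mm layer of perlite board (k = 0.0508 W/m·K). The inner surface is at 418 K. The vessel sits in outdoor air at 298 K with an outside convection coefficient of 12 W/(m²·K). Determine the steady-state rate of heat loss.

For a spherical shell R = (1/r₁ − 1/r₂)/(4πk); film R = 1/(h·4πr²). In series:
R_stainless steel shell = (1/0.91 − 1/0.9145)/(4π×16.5) = 2.608×10^-5 K/W
R_perlite board = (1/0.9145 − 1/1.0495)/(4π×0.0508) = 0.2203 K/W
R_outer film = 1/(h·4πr_o²) = 1/(12×4π×1.0495²) = 0.006021 K/W
R_total = 0.2264 K/W
Q = ΔT/R_total = 120/0.2264

Q ≈ 530 W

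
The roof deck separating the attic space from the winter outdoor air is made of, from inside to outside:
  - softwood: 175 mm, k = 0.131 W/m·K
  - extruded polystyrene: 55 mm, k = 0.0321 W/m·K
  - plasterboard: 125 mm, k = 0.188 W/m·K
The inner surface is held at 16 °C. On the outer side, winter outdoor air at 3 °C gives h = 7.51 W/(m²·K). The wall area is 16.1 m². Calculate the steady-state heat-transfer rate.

Using the resistance-network approach (series):
R_softwood = L/(kA) = 0.175/(0.131×16.1) = 0.08297 K/W
R_extruded polystyrene = L/(kA) = 0.055/(0.0321×16.1) = 0.1064 K/W
R_plasterboard = L/(kA) = 0.125/(0.188×16.1) = 0.0413 K/W
R_outer film = 1/(h_o·A) = 1/(7.51×16.1) = 0.008271 K/W
R_total = 0.239 K/W
Q = ΔT / R_total = 13 / 0.239

Q ≈ 54.4 W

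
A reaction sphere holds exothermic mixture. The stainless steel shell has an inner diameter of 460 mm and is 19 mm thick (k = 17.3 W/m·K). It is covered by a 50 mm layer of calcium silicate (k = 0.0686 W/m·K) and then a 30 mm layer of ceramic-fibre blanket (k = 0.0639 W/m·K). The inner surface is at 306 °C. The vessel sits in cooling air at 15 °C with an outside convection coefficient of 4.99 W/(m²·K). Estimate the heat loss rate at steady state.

Q ≈ 223 W

Spherical conduction: R = (1/r_in − 1/r_out)/(4πk) per layer; series-sum.
R_stainless steel shell = (1/0.23 − 1/0.249)/(4π×17.3) = 0.001526 K/W
R_calcium silicate = (1/0.249 − 1/0.299)/(4π×0.0686) = 0.7791 K/W
R_ceramic-fibre blanket = (1/0.299 − 1/0.329)/(4π×0.0639) = 0.3798 K/W
R_outer film = 1/(h·4πr_o²) = 1/(4.99×4π×0.329²) = 0.1473 K/W
R_total = 1.308 K/W
Q = ΔT/R_total = 291/1.308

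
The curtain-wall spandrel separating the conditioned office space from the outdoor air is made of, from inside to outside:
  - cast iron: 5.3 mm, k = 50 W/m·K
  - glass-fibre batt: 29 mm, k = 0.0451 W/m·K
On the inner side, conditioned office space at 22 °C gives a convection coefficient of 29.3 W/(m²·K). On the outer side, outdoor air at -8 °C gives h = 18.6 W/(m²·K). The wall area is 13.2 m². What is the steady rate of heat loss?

Q ≈ 542 W

Using the resistance-network approach (series):
R_inner film = 1/(h_i·A) = 1/(29.3×13.2) = 0.002586 K/W
R_cast iron = L/(kA) = 0.0053/(50×13.2) = 8.03×10^-6 K/W
R_glass-fibre batt = L/(kA) = 0.029/(0.0451×13.2) = 0.04871 K/W
R_outer film = 1/(h_o·A) = 1/(18.6×13.2) = 0.004073 K/W
R_total = 0.05538 K/W
Q = ΔT / R_total = 30 / 0.05538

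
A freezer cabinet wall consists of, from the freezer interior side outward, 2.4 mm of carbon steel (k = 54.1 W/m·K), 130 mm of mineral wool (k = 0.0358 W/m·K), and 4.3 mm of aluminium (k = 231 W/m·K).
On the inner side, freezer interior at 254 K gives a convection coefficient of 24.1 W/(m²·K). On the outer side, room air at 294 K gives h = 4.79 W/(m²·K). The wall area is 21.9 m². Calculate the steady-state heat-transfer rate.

Q ≈ 226 W

Treating each layer as a thermal resistance in series:
R_inner film = 1/(h_i·A) = 1/(24.1×21.9) = 0.001895 K/W
R_carbon steel = L/(kA) = 0.0024/(54.1×21.9) = 2.026×10^-6 K/W
R_mineral wool = L/(kA) = 0.13/(0.0358×21.9) = 0.1658 K/W
R_aluminium = L/(kA) = 0.0043/(231×21.9) = 8.5×10^-7 K/W
R_outer film = 1/(h_o·A) = 1/(4.79×21.9) = 0.009533 K/W
R_total = 0.1772 K/W
Q = ΔT / R_total = 40 / 0.1772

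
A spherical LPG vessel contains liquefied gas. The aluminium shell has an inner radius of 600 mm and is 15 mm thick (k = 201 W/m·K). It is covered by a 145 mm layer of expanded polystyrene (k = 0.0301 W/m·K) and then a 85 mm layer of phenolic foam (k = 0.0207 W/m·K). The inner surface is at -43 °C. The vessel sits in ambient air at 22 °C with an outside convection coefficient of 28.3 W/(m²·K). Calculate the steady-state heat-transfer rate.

Each spherical layer contributes R = (1/r_i − 1/r_o)/(4πk):
R_aluminium shell = (1/0.6 − 1/0.615)/(4π×201) = 1.609×10^-5 K/W
R_expanded polystyrene = (1/0.615 − 1/0.76)/(4π×0.0301) = 0.8202 K/W
R_phenolic foam = (1/0.76 − 1/0.845)/(4π×0.0207) = 0.5088 K/W
R_outer film = 1/(h·4πr_o²) = 1/(28.3×4π×0.845²) = 0.003938 K/W
R_total = 1.333 K/W
Q = ΔT/R_total = 65/1.333

Q ≈ 48.8 W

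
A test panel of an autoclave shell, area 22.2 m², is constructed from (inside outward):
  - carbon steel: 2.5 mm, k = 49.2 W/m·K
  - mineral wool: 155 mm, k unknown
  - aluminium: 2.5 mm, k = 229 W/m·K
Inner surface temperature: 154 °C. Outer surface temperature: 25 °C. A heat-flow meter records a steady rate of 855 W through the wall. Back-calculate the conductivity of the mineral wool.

Series thermal resistances:
R_carbon steel = L/(kA) = 0.0025/(49.2×22.2) = 2.289×10^-6 K/W
R_aluminium = L/(kA) = 0.0025/(229×22.2) = 4.918×10^-7 K/W
Sum of known resistances R_other = 2.781×10^-6 K/W
Total R = ΔT/Q = 129/855 = 0.1509 K/W
R_mineral wool = R_total − R_other = 0.1509 K/W
k = L/(R·A) = 0.155/(0.1509×22.2)

k ≈ 0.0463 W/(m·K)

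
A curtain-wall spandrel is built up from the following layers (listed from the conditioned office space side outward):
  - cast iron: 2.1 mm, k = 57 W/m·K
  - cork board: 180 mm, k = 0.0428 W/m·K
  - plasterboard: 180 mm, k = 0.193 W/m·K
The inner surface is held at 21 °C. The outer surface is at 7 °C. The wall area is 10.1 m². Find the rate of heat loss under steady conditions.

Q ≈ 27.5 W

Using the resistance-network approach (series):
R_cast iron = L/(kA) = 0.0021/(57×10.1) = 3.648×10^-6 K/W
R_cork board = L/(kA) = 0.18/(0.0428×10.1) = 0.4164 K/W
R_plasterboard = L/(kA) = 0.18/(0.193×10.1) = 0.09234 K/W
R_total = 0.5087 K/W
Q = ΔT / R_total = 14 / 0.5087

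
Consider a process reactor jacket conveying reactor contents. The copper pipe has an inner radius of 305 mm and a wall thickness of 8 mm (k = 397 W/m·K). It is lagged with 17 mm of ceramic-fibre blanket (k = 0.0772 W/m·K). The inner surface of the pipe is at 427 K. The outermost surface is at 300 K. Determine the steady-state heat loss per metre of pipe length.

q′ ≈ 1160 W/m

Cylindrical conduction, so R = ln(r₂/r₁)/(2πkL) per layer, in series:
R_copper pipe wall = ln(313/305)/(2π×397×1) = 1.038×10^-5 K/W
R_ceramic-fibre blanket = ln(330/313)/(2π×0.0772×1) = 0.109 K/W
R_total = 0.109 K/W
Q = ΔT/R_total = 127/0.109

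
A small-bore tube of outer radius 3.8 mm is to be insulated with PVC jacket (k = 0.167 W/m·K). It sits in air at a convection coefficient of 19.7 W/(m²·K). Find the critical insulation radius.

r_cr ≈ 8.48 mm

For a cylinder r_cr = k/h = 0.167/19.7
r_cr = 8.48 mm; since the bare radius (3.8 mm) is below r_cr, adding a thin layer of insulation will *increase* heat loss.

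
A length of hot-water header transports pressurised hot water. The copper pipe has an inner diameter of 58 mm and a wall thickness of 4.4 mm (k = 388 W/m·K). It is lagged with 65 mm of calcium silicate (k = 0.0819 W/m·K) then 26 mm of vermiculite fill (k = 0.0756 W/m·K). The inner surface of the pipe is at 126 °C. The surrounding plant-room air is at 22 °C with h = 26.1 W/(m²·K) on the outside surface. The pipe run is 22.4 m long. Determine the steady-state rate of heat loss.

Q ≈ 882 W

Cylindrical conduction, so R = ln(r₂/r₁)/(2πkL) per layer, in series:
R_copper pipe wall = ln(33.4/29)/(2π×388×22.4) = 2.587×10^-6 K/W
R_calcium silicate = ln(98.4/33.4)/(2π×0.0819×22.4) = 0.09374 K/W
R_vermiculite fill = ln(124.4/98.4)/(2π×0.0756×22.4) = 0.02204 K/W
R_outer film = 1/(h_o·2πr_oL) = 1/(26.1×2π×0.1244×22.4) = 0.002188 K/W
R_total = 0.118 K/W
Q = ΔT/R_total = 104/0.118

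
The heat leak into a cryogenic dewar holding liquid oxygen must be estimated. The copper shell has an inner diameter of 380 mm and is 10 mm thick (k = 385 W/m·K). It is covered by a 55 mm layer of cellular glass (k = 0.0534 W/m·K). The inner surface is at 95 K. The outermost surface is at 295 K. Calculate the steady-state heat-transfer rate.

Spherical conduction: R = (1/r_in − 1/r_out)/(4πk) per layer; series-sum.
R_copper shell = (1/0.19 − 1/0.2)/(4π×385) = 5.439×10^-5 K/W
R_cellular glass = (1/0.2 − 1/0.255)/(4π×0.0534) = 1.607 K/W
R_total = 1.607 K/W
Q = ΔT/R_total = 200/1.607

Q ≈ 124 W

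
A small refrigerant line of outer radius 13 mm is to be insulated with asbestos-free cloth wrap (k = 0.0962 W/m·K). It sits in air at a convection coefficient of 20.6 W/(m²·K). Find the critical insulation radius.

r_cr ≈ 4.67 mm

For a cylinder r_cr = k/h = 0.0962/20.6
r_cr = 4.67 mm; since the bare radius (13 mm) is above r_cr, any added insulation will reduce heat loss.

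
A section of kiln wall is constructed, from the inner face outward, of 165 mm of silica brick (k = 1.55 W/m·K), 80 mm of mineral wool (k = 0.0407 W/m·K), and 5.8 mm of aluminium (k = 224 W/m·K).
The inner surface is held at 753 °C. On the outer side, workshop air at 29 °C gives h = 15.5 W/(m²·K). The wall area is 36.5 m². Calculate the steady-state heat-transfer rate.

Q ≈ 12400 W

Model the wall as resistances in series:
R_silica brick = L/(kA) = 0.165/(1.55×36.5) = 0.002916 K/W
R_mineral wool = L/(kA) = 0.08/(0.0407×36.5) = 0.05385 K/W
R_aluminium = L/(kA) = 0.0058/(224×36.5) = 7.094×10^-7 K/W
R_outer film = 1/(h_o·A) = 1/(15.5×36.5) = 0.001768 K/W
R_total = 0.05854 K/W
Q = ΔT / R_total = 724 / 0.05854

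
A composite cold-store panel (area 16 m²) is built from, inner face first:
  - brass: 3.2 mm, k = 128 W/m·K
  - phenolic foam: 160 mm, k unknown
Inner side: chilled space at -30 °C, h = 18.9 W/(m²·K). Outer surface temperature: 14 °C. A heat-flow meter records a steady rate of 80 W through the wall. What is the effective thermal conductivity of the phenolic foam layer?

k ≈ 0.0183 W/(m·K)

Treating each layer as a thermal resistance in series:
R_inner film = 1/(h_i·A) = 1/(18.9×16) = 0.003307 K/W
R_brass = L/(kA) = 0.0032/(128×16) = 1.563×10^-6 K/W
Sum of known resistances R_other = 0.003308 K/W
Total R = ΔT/Q = 44/80 = 0.55 K/W
R_phenolic foam = R_total − R_other = 0.5467 K/W
k = L/(R·A) = 0.16/(0.5467×16)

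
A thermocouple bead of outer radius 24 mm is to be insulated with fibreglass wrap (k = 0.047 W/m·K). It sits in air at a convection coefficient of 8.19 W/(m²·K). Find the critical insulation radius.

For a sphere r_cr = 2k/h = 2×0.047/8.19
r_cr = 11.5 mm; since the bare radius (24 mm) is above r_cr, any added insulation will reduce heat loss.

r_cr ≈ 11.5 mm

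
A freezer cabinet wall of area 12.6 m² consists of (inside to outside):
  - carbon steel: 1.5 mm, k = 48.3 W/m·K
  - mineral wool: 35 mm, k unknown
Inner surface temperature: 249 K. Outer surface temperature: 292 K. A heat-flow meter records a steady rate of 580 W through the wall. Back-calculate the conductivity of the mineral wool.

Thermal resistances in series:
R_carbon steel = L/(kA) = 0.0015/(48.3×12.6) = 2.465×10^-6 K/W
Sum of known resistances R_other = 2.465×10^-6 K/W
Total R = ΔT/Q = 43/580 = 0.07414 K/W
R_mineral wool = R_total − R_other = 0.07414 K/W
k = L/(R·A) = 0.035/(0.07414×12.6)

k ≈ 0.0375 W/(m·K)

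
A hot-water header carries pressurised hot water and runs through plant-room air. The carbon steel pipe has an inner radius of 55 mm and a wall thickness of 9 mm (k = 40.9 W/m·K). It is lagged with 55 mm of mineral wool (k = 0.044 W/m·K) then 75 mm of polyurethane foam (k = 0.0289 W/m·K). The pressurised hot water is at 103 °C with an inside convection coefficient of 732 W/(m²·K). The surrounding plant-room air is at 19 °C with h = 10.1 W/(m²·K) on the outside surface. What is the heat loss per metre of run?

q′ ≈ 16.7 W/m

For a radial system each layer contributes R = ln(r_out/r_in)/(2πkL); films add R = 1/(hA).
R_inner film = 1/(h_i·2πr₁L) = 1/(732×2π×0.055×1) = 0.003953 K/W
R_carbon steel pipe wall = ln(64/55)/(2π×40.9×1) = 5.897×10^-4 K/W
R_mineral wool = ln(119/64)/(2π×0.044×1) = 2.244 K/W
R_polyurethane foam = ln(194/119)/(2π×0.0289×1) = 2.692 K/W
R_outer film = 1/(h_o·2πr_oL) = 1/(10.1×2π×0.194×1) = 0.08123 K/W
R_total = 5.021 K/W
Q = ΔT/R_total = 84/5.021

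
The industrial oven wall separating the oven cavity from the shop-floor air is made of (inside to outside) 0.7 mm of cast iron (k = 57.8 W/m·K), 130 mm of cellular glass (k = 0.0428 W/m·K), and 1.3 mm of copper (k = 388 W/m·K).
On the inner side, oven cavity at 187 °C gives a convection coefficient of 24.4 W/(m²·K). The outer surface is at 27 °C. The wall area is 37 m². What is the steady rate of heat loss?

Q ≈ 1920 W

Model the wall as resistances in series:
R_inner film = 1/(h_i·A) = 1/(24.4×37) = 0.001108 K/W
R_cast iron = L/(kA) = 0.0007/(57.8×37) = 3.273×10^-7 K/W
R_cellular glass = L/(kA) = 0.13/(0.0428×37) = 0.08209 K/W
R_copper = L/(kA) = 0.0013/(388×37) = 9.055×10^-8 K/W
R_total = 0.0832 K/W
Q = ΔT / R_total = 160 / 0.0832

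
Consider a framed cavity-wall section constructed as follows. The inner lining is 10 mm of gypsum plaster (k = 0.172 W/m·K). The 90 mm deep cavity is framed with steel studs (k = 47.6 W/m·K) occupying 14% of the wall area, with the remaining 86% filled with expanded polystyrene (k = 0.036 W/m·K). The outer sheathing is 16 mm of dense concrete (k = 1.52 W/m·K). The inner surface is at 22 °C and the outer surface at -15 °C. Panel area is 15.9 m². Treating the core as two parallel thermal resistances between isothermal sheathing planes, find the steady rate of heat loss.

Sheathing layers in series; stud and cavity paths in parallel between them.
R_inner = 0.01/(0.172×15.9) = 0.003657 K/W
R_stud  = 0.09/(47.6×0.14×15.9) = 8.494×10^-4 K/W
R_cav   = 0.09/(0.036×0.86×15.9) = 0.1828 K/W
1/R_core = 1/R_stud + 1/R_cav → R_core = 8.455×10^-4 K/W
R_outer = 0.016/(1.52×15.9) = 6.62×10^-4 K/W
R_total = 0.005164 K/W
Q = ΔT/R_total = 37/0.005164

Q ≈ 7160 W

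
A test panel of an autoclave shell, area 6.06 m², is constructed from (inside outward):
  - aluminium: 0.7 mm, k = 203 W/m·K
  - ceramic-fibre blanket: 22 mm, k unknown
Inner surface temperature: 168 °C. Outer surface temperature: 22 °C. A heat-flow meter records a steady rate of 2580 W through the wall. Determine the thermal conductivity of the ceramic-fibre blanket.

Treating each layer as a thermal resistance in series:
R_aluminium = L/(kA) = 0.0007/(203×6.06) = 5.69×10^-7 K/W
Sum of known resistances R_other = 5.69×10^-7 K/W
Total R = ΔT/Q = 146/2580 = 0.05659 K/W
R_ceramic-fibre blanket = R_total − R_other = 0.05659 K/W
k = L/(R·A) = 0.022/(0.05659×6.06)

k ≈ 0.0642 W/(m·K)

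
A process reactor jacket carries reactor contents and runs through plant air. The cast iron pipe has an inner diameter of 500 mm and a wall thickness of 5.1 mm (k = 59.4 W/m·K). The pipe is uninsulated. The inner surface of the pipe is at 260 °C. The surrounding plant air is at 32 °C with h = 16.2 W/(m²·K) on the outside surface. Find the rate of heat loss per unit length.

For a radial system each layer contributes R = ln(r_out/r_in)/(2πkL); films add R = 1/(hA).
R_cast iron pipe wall = ln(255.1/250)/(2π×59.4×1) = 5.411×10^-5 K/W
R_outer film = 1/(h_o·2πr_oL) = 1/(16.2×2π×0.2551×1) = 0.03851 K/W
R_total = 0.03857 K/W
Q = ΔT/R_total = 228/0.03857

q′ ≈ 5910 W/m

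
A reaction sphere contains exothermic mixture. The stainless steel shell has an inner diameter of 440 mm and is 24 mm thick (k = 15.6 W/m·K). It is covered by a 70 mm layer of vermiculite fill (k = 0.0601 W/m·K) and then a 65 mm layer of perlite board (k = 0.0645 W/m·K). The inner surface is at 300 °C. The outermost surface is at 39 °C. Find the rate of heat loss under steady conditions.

Q ≈ 138 W

Each spherical layer contributes R = (1/r_i − 1/r_o)/(4πk):
R_stainless steel shell = (1/0.22 − 1/0.244)/(4π×15.6) = 0.002281 K/W
R_vermiculite fill = (1/0.244 − 1/0.314)/(4π×0.0601) = 1.21 K/W
R_perlite board = (1/0.314 − 1/0.379)/(4π×0.0645) = 0.6739 K/W
R_total = 1.886 K/W
Q = ΔT/R_total = 261/1.886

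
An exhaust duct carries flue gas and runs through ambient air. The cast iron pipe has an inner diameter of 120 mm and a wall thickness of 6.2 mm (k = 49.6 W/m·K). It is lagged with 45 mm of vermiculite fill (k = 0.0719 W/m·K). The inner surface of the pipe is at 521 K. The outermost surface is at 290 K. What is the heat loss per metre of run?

q′ ≈ 201 W/m

For a radial system each layer contributes R = ln(r_out/r_in)/(2πkL); films add R = 1/(hA).
R_cast iron pipe wall = ln(66.2/60)/(2π×49.6×1) = 3.155×10^-4 K/W
R_vermiculite fill = ln(111.2/66.2)/(2π×0.0719×1) = 1.148 K/W
R_total = 1.148 K/W
Q = ΔT/R_total = 231/1.148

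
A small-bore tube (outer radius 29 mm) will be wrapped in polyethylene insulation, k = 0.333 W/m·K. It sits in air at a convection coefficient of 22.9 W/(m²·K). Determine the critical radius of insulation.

For a cylinder r_cr = k/h = 0.333/22.9
r_cr = 14.5 mm; since the bare radius (29 mm) is above r_cr, any added insulation will reduce heat loss.

r_cr ≈ 14.5 mm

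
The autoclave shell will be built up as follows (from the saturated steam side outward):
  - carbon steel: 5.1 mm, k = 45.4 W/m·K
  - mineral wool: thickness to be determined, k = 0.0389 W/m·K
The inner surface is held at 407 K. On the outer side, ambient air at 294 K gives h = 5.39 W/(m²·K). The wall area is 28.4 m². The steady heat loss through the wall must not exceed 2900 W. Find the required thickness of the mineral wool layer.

L ≈ 35.8 mm

Treating each layer as a thermal resistance in series:
R_carbon steel = L/(kA) = 0.0051/(45.4×28.4) = 3.955×10^-6 K/W
R_outer film = 1/(h_o·A) = 1/(5.39×28.4) = 0.006533 K/W
Sum of the known resistances R_other = 0.006537 K/W
Required total resistance R_tot = ΔT/Q_allow = 113/2900 = 0.03897 K/W
R_mineral wool = R_tot − R_other = 0.03243 K/W
L = R·k·A = 0.03243×0.0389×28.4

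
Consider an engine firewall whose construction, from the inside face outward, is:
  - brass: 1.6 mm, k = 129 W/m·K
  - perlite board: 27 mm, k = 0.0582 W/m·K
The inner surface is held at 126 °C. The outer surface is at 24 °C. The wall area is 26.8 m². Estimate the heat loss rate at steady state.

Treating each layer as a thermal resistance in series:
R_brass = L/(kA) = 0.0016/(129×26.8) = 4.628×10^-7 K/W
R_perlite board = L/(kA) = 0.027/(0.0582×26.8) = 0.01731 K/W
R_total = 0.01731 K/W
Q = ΔT / R_total = 102 / 0.01731

Q ≈ 5890 W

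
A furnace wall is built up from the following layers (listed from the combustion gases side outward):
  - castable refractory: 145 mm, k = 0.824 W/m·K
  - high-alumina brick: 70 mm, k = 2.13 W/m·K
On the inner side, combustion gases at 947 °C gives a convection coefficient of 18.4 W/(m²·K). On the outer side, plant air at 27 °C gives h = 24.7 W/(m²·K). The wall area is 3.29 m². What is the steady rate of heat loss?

Thermal resistances in series:
R_inner film = 1/(h_i·A) = 1/(18.4×3.29) = 0.01652 K/W
R_castable refractory = L/(kA) = 0.145/(0.824×3.29) = 0.05349 K/W
R_high-alumina brick = L/(kA) = 0.07/(2.13×3.29) = 0.009989 K/W
R_outer film = 1/(h_o·A) = 1/(24.7×3.29) = 0.01231 K/W
R_total = 0.0923 K/W
Q = ΔT / R_total = 920 / 0.0923

Q ≈ 9970 W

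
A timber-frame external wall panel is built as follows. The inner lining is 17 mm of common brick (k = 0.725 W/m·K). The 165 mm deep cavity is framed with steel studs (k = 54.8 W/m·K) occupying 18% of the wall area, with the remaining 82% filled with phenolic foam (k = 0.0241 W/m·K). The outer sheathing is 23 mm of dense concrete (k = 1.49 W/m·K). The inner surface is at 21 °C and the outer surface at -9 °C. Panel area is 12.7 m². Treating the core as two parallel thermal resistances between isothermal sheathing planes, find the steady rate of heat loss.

Q ≈ 6860 W

Sheathing layers in series; stud and cavity paths in parallel between them.
R_inner = 0.017/(0.725×12.7) = 0.001846 K/W
R_stud  = 0.165/(54.8×0.18×12.7) = 0.001317 K/W
R_cav   = 0.165/(0.0241×0.82×12.7) = 0.6574 K/W
1/R_core = 1/R_stud + 1/R_cav → R_core = 0.001314 K/W
R_outer = 0.023/(1.49×12.7) = 0.001215 K/W
R_total = 0.004376 K/W
Q = ΔT/R_total = 30/0.004376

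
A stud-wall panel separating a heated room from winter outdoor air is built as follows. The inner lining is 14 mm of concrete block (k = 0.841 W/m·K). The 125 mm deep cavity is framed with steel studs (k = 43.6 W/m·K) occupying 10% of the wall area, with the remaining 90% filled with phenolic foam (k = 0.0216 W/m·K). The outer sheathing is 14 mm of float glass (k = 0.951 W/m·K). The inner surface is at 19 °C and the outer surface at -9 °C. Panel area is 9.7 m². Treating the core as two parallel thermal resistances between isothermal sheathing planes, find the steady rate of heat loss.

Q ≈ 4530 W

Sheathing layers in series; stud and cavity paths in parallel between them.
R_inner = 0.014/(0.841×9.7) = 0.001716 K/W
R_stud  = 0.125/(43.6×0.1×9.7) = 0.002956 K/W
R_cav   = 0.125/(0.0216×0.9×9.7) = 0.6629 K/W
1/R_core = 1/R_stud + 1/R_cav → R_core = 0.002943 K/W
R_outer = 0.014/(0.951×9.7) = 0.001518 K/W
R_total = 0.006176 K/W
Q = ΔT/R_total = 28/0.006176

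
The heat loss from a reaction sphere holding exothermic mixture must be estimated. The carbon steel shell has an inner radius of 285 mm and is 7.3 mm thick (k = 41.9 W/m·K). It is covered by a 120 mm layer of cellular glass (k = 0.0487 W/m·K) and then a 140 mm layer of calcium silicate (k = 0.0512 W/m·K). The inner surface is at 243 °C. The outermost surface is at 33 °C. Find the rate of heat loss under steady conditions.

Each spherical layer contributes R = (1/r_i − 1/r_o)/(4πk):
R_carbon steel shell = (1/0.285 − 1/0.2923)/(4π×41.9) = 1.664×10^-4 K/W
R_cellular glass = (1/0.2923 − 1/0.4123)/(4π×0.0487) = 1.627 K/W
R_calcium silicate = (1/0.4123 − 1/0.5523)/(4π×0.0512) = 0.9556 K/W
R_total = 2.583 K/W
Q = ΔT/R_total = 210/2.583

Q ≈ 81.3 W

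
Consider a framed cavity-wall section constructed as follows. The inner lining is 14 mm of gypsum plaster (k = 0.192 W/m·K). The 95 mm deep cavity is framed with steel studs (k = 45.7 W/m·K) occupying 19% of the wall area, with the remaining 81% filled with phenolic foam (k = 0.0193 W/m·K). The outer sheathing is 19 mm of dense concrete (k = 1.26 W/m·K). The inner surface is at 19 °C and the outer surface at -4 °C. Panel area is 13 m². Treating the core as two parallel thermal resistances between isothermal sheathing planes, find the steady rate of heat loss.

Sheathing layers in series; stud and cavity paths in parallel between them.
R_inner = 0.014/(0.192×13) = 0.005609 K/W
R_stud  = 0.095/(45.7×0.19×13) = 8.416×10^-4 K/W
R_cav   = 0.095/(0.0193×0.81×13) = 0.4675 K/W
1/R_core = 1/R_stud + 1/R_cav → R_core = 8.401×10^-4 K/W
R_outer = 0.019/(1.26×13) = 0.00116 K/W
R_total = 0.007609 K/W
Q = ΔT/R_total = 23/0.007609

Q ≈ 3020 W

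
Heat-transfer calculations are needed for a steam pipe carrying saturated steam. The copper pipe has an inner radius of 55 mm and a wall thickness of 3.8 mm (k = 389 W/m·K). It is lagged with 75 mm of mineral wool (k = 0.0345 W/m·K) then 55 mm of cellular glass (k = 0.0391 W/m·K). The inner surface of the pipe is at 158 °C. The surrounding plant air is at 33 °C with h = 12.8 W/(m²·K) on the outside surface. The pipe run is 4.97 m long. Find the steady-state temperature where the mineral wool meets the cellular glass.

T ≈ 67.9 °C

Radial resistances (cylindrical: R_cond = ln(r_o/r_i)/(2πkL), R_conv = 1/(h·2πrL)):
R_copper pipe wall = ln(58.8/55)/(2π×389×4.97) = 5.5×10^-6 K/W
R_mineral wool = ln(133.8/58.8)/(2π×0.0345×4.97) = 0.7632 K/W
R_cellular glass = ln(188.8/133.8)/(2π×0.0391×4.97) = 0.282 K/W
R_outer film = 1/(h_o·2πr_oL) = 1/(12.8×2π×0.1888×4.97) = 0.01325 K/W
R_total = 1.058 K/W
Q = ΔT/R_total = 125/1.058
Q = 118 W
T_interface = T_inner − Q·ΣR(inner→interface) = 158 − 118×0.7632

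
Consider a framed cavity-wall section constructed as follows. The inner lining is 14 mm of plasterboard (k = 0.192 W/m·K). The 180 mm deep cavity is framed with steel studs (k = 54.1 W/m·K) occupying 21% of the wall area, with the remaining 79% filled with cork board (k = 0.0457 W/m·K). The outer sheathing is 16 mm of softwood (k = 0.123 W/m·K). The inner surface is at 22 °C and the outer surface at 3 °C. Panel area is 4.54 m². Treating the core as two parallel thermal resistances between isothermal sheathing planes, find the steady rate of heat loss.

Q ≈ 394 W

Sheathing layers in series; stud and cavity paths in parallel between them.
R_inner = 0.014/(0.192×4.54) = 0.01606 K/W
R_stud  = 0.18/(54.1×0.21×4.54) = 0.00349 K/W
R_cav   = 0.18/(0.0457×0.79×4.54) = 1.098 K/W
1/R_core = 1/R_stud + 1/R_cav → R_core = 0.003479 K/W
R_outer = 0.016/(0.123×4.54) = 0.02865 K/W
R_total = 0.04819 K/W
Q = ΔT/R_total = 19/0.04819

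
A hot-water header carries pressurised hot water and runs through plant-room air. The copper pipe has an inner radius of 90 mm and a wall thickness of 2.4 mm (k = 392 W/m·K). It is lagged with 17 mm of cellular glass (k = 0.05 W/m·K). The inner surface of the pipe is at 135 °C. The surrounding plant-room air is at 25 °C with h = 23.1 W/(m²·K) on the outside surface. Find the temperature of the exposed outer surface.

Radial resistances (cylindrical: R_cond = ln(r_o/r_i)/(2πkL), R_conv = 1/(h·2πrL)):
R_copper pipe wall = ln(92.4/90)/(2π×392×1) = 1.069×10^-5 K/W
R_cellular glass = ln(109.4/92.4)/(2π×0.05×1) = 0.5376 K/W
R_outer film = 1/(h_o·2πr_oL) = 1/(23.1×2π×0.1094×1) = 0.06298 K/W
R_total = 0.6006 K/W
Q = ΔT/R_total = 110/0.6006
Q = 183 W/m
T_interface = T_inner − Q·ΣR(inner→interface) = 135 − 183×0.5376

T ≈ 36.5 °C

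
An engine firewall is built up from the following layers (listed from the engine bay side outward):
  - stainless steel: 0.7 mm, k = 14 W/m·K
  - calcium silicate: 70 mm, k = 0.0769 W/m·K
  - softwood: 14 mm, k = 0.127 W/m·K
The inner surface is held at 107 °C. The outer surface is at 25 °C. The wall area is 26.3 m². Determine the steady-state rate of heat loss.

Using the resistance-network approach (series):
R_stainless steel = L/(kA) = 0.0007/(14×26.3) = 1.901×10^-6 K/W
R_calcium silicate = L/(kA) = 0.07/(0.0769×26.3) = 0.03461 K/W
R_softwood = L/(kA) = 0.014/(0.127×26.3) = 0.004191 K/W
R_total = 0.0388 K/W
Q = ΔT / R_total = 82 / 0.0388

Q ≈ 2110 W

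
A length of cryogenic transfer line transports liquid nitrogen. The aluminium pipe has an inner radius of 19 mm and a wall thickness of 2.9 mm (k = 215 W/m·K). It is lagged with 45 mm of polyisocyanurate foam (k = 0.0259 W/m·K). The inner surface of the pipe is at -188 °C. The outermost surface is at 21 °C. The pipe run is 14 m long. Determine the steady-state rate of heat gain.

Treating each annulus and film as a series resistance:
R_aluminium pipe wall = ln(21.9/19)/(2π×215×14) = 7.511×10^-6 K/W
R_polyisocyanurate foam = ln(66.9/21.9)/(2π×0.0259×14) = 0.4902 K/W
R_total = 0.4902 K/W
Q = ΔT/R_total = 209/0.4902

Q ≈ 426 W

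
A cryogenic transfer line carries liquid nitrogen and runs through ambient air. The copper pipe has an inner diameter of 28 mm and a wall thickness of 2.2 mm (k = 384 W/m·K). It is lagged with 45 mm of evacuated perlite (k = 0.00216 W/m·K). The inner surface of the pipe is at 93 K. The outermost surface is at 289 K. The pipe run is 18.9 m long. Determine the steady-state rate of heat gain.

For a radial system each layer contributes R = ln(r_out/r_in)/(2πkL); films add R = 1/(hA).
R_copper pipe wall = ln(16.2/14)/(2π×384×18.9) = 3.201×10^-6 K/W
R_evacuated perlite = ln(61.2/16.2)/(2π×0.00216×18.9) = 5.182 K/W
R_total = 5.182 K/W
Q = ΔT/R_total = 196/5.182

Q ≈ 37.8 W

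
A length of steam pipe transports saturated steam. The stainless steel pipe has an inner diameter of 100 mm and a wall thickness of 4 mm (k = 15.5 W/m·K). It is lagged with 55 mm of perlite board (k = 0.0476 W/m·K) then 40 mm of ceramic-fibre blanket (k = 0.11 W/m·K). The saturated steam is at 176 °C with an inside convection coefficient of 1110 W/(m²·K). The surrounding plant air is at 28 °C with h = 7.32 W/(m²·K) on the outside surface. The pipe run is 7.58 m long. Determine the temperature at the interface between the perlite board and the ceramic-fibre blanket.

Radial resistances (cylindrical: R_cond = ln(r_o/r_i)/(2πkL), R_conv = 1/(h·2πrL)):
R_inner film = 1/(h_i·2πr₁L) = 1/(1110×2π×0.05×7.58) = 3.783×10^-4 K/W
R_stainless steel pipe wall = ln(54/50)/(2π×15.5×7.58) = 1.043×10^-4 K/W
R_perlite board = ln(109/54)/(2π×0.0476×7.58) = 0.3098 K/W
R_ceramic-fibre blanket = ln(149/109)/(2π×0.11×7.58) = 0.05967 K/W
R_outer film = 1/(h_o·2πr_oL) = 1/(7.32×2π×0.149×7.58) = 0.01925 K/W
R_total = 0.3892 K/W
Q = ΔT/R_total = 148/0.3892
Q = 380 W
T_interface = T_inner − Q·ΣR(inner→interface) = 176 − 380×0.3103

T ≈ 58 °C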